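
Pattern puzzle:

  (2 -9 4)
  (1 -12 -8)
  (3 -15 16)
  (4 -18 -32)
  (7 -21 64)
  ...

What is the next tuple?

(11 -24 -128)

For the first component, each term is the sum of the two before it: 2, 1, 3, 4, 7 → 11.
For the second component, −3 each step: -9, -12, -15, -18, -21 → -24.
Third component: 4, -8, 16, -32, 64 → -128 (×(-2) each step).
Combining the parts gives (11 -24 -128).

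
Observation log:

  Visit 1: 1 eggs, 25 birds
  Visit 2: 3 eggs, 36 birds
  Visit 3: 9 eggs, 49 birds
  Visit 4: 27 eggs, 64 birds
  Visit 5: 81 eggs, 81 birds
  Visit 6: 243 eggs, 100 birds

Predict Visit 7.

729 eggs, 121 birds

Eggs: ×3 each step, so 1, 3, 9, 27, 81, 243 → 729.
For the birds, perfect squares: 5², 6², 7², …: 25, 36, 49, 64, 81, 100 → 121.
So the next row is 729 eggs, 121 birds.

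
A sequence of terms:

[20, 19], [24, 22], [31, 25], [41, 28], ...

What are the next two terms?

First component: differences are 4, 7, 10, … (increasing by 3 each time); 20, 24, 31, 41 → 54 → 70.
Second component goes 19, 22, 25, 28 → 31 → 34 (+3 each step).
Putting the parts together: [54, 31] and then [70, 34].

[54, 31], [70, 34]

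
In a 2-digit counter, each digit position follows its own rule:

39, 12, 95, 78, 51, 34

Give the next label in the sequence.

17

First digit goes 3, 1, 9, 7, 5, 3 → 1 (−2 each step, mod 10).
Second digit: 9, 2, 5, 8, 1, 4 → 7 (+3 each step, mod 10).
Putting it together: 17.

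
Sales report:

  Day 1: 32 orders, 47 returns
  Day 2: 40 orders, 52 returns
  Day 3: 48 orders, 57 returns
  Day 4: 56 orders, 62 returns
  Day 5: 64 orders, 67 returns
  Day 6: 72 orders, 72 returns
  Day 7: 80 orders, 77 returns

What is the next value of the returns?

Returns — +5 each step: 47, 52, 57, 62, 67, 72, 77 → 82.

82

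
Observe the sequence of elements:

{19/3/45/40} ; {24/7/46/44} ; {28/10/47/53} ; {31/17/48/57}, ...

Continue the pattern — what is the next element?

First slot: 19, 24, 28, 31 → 33 (differences are 5, 4, 3, … (decreasing by 1 each time)).
Second slot goes 3, 7, 10, 17 → 27 (each term is the sum of the two before it).
Third slot: +1 each step; 45, 46, 47, 48 → 49.
Fourth slot: alternating steps +4, +9, +4, +9, …; 40, 44, 53, 57 → 66.
So the next element is {33/27/49/66}.

{33/27/49/66}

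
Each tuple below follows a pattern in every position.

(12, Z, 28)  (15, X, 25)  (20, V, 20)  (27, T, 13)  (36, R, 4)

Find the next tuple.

First value: differences are 3, 5, 7, … (increasing by 2 each time), so 12, 15, 20, 27, 36 → 47.
Letter goes Z, X, V, T, R → P (letters move back 2 places in the alphabet).
Third value goes 28, 25, 20, 13, 4 → -7 (together with the first value always sums to 40).
So the next tuple is (47, P, -7).

(47, P, -7)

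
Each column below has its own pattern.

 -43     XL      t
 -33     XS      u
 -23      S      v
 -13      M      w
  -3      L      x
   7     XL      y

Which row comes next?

17  XS  z

First component: -43, -33, -23, -13, -3, 7 → 17 (+10 each step).
Size — repeats XL → XS → S → M → L: XL, XS, S, M, L, XL → XS.
Letter goes t, u, v, w, x, y → z (letters move forward 1 place in the alphabet).
Putting it together: 17  XS  z.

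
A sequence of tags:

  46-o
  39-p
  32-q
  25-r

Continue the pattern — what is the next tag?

First component — −7 each step: 46, 39, 32, 25 → 18.
Letter: letters move forward 1 place in the alphabet; o, p, q, r → s.
Combining the parts gives 18-s.

18-s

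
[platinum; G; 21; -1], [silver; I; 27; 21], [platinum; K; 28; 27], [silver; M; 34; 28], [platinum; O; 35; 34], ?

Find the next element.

For the metal, alternates platinum ↔ silver: platinum, silver, platinum, silver, platinum → silver.
For the letter, letters move forward 2 places in the alphabet: G, I, K, M, O → Q.
Third value: alternating steps +6, +1, +6, +1, …; 21, 27, 28, 34, 35 → 41.
Fourth value: -1, 21, 27, 28, 34 → 35 (always the previous value of the third value).
Combining the parts gives [silver; Q; 41; 35].

[silver; Q; 41; 35]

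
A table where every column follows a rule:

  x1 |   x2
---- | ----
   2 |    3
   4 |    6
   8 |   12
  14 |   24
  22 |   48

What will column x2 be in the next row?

96

Column x2 — ×2 each step: 3, 6, 12, 24, 48 → 96.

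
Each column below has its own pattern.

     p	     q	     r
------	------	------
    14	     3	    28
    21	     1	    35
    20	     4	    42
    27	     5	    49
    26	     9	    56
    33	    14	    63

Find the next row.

32  23  70

Column p: 14, 21, 20, 27, 26, 33 → 32 (alternating steps +7, −1, +7, −1, …).
Column q: 3, 1, 4, 5, 9, 14 → 23 (each term is the sum of the two before it).
Column r: +7 each step, so 28, 35, 42, 49, 56, 63 → 70.
So the next row is 32  23  70.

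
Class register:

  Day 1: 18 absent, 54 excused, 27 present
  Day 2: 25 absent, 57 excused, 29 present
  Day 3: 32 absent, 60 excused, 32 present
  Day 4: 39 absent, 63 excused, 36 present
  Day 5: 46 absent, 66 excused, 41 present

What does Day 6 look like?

Absent: +7 each step, so 18, 25, 32, 39, 46 → 53.
Excused: 54, 57, 60, 63, 66 → 69 (+3 each step).
Present — differences are 2, 3, 4, … (increasing by 1 each time): 27, 29, 32, 36, 41 → 47.
Combining the parts gives 53 absent, 69 excused, 47 present.

53 absent, 69 excused, 47 present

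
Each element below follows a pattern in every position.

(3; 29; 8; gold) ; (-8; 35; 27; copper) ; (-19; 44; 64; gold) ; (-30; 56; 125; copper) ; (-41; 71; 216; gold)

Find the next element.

First part: 3, -8, -19, -30, -41 → -52 (−11 each step).
Second part: differences are 6, 9, 12, … (increasing by 3 each time), so 29, 35, 44, 56, 71 → 89.
Third part goes 8, 27, 64, 125, 216 → 343 (perfect cubes: 2³, 3³, 4³, …).
Metal: alternates gold ↔ copper, so gold, copper, gold, copper, gold → copper.
Combining the parts gives (-52; 89; 343; copper).

(-52; 89; 343; copper)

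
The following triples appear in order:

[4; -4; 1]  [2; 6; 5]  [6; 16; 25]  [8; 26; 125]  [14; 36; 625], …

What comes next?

First coordinate: each term is the sum of the two before it; 4, 2, 6, 8, 14 → 22.
Second coordinate — +10 each step: -4, 6, 16, 26, 36 → 46.
Third coordinate: ×5 each step; 1, 5, 25, 125, 625 → 3125.
Combining the parts gives [22; 46; 3125].

[22; 46; 3125]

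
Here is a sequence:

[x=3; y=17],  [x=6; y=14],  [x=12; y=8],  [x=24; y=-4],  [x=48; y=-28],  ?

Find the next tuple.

For the x, ×2 each step: 3, 6, 12, 24, 48 → 96.
Y: together with the x always sums to 20; 17, 14, 8, -4, -28 → -76.
Putting it together: [x=96; y=-76].

[x=96; y=-76]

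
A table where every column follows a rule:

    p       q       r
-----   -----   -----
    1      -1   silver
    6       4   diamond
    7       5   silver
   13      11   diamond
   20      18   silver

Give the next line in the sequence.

33  31  diamond

For the column p, each term is the sum of the two before it: 1, 6, 7, 13, 20 → 33.
Column q goes -1, 4, 5, 11, 18 → 31 (always 2 less than the column p).
Column r goes silver, diamond, silver, diamond, silver → diamond (alternates silver ↔ diamond).
Combining the parts gives 33  31  diamond.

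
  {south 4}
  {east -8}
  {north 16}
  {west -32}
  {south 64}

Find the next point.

Direction goes south, east, north, west, south → east (repeats south → east → north → west).
Second component — ×(-2) each step: 4, -8, 16, -32, 64 → -128.
Combining the parts gives {east -128}.

{east -128}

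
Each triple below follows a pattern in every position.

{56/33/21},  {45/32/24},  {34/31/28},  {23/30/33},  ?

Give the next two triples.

First slot: −11 each step, so 56, 45, 34, 23 → 12 → 1.
Second slot — −1 each step: 33, 32, 31, 30 → 29 → 28.
Third slot: 21, 24, 28, 33 → 39 → 46 (differences are 3, 4, 5, … (increasing by 1 each time)).
So the next two triples are {12/29/39} and {1/28/46}.

{12/29/39}, {1/28/46}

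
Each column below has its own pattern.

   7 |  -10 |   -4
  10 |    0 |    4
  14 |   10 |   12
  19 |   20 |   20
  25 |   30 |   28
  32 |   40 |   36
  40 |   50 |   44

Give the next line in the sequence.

First component goes 7, 10, 14, 19, 25, 32, 40 → 49 (differences are 3, 4, 5, … (increasing by 1 each time)).
Second component: -10, 0, 10, 20, 30, 40, 50 → 60 (+10 each step).
Third component: -4, 4, 12, 20, 28, 36, 44 → 52 (+8 each step).
Putting it together: 49  60  52.

49  60  52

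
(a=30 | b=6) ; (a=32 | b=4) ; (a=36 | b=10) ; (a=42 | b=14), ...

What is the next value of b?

B: 6, 4, 10, 14 → 24 (each term is the sum of the two before it).

24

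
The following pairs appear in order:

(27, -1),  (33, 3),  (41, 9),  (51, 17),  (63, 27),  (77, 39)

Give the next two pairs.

(93, 53), (111, 69)

First component — differences are 6, 8, 10, … (increasing by 2 each time): 27, 33, 41, 51, 63, 77 → 93 → 111.
Second component: differences are 4, 6, 8, … (increasing by 2 each time); -1, 3, 9, 17, 27, 39 → 53 → 69.
Putting the parts together: (93, 53) and then (111, 69).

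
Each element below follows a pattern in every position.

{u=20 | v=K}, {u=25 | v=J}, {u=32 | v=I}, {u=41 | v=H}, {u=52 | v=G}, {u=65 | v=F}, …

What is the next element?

{u=80 | v=E}

U: 20, 25, 32, 41, 52, 65 → 80 (differences are 5, 7, 9, … (increasing by 2 each time)).
V — letters move back 1 place in the alphabet: K, J, I, H, G, F → E.
So the next element is {u=80 | v=E}.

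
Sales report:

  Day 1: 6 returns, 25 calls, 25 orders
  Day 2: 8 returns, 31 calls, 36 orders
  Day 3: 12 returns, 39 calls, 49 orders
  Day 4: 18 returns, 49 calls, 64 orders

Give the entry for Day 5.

For the returns, differences are 2, 4, 6, … (increasing by 2 each time): 6, 8, 12, 18 → 26.
Calls: 25, 31, 39, 49 → 61 (differences are 6, 8, 10, … (increasing by 2 each time)).
Orders — perfect squares: 5², 6², 7², …: 25, 36, 49, 64 → 81.
Combining the parts gives 26 returns, 61 calls, 81 orders.

26 returns, 61 calls, 81 orders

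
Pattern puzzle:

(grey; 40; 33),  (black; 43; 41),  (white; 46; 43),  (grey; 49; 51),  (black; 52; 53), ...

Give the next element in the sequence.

(white; 55; 61)

Shade: repeats grey → black → white; grey, black, white, grey, black → white.
Second component: +3 each step; 40, 43, 46, 49, 52 → 55.
Third component: 33, 41, 43, 51, 53 → 61 (alternating steps +8, +2, +8, +2, …).
Combining the parts gives (white; 55; 61).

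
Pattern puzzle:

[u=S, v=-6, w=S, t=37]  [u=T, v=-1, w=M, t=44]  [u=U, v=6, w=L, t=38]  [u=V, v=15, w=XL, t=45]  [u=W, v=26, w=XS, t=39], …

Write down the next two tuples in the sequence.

[u=X, v=39, w=S, t=46], [u=Y, v=54, w=M, t=40]

U goes S, T, U, V, W → X → Y (letters move forward 1 place in the alphabet).
V: differences are 5, 7, 9, … (increasing by 2 each time); -6, -1, 6, 15, 26 → 39 → 54.
W: runs through clothing sizes XS→XL; S, M, L, XL, XS → S → M.
T goes 37, 44, 38, 45, 39 → 46 → 40 (alternating steps +7, −6, +7, −6, …).
Putting the parts together: [u=X, v=39, w=S, t=46] and then [u=Y, v=54, w=M, t=40].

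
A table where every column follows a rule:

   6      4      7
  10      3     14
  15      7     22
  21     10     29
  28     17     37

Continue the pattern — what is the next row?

First component — differences are 4, 5, 6, … (increasing by 1 each time): 6, 10, 15, 21, 28 → 36.
Second component: each term is the sum of the two before it, so 4, 3, 7, 10, 17 → 27.
Third component — alternating steps +7, +8, +7, +8, …: 7, 14, 22, 29, 37 → 44.
Combining the parts gives 36  27  44.

36  27  44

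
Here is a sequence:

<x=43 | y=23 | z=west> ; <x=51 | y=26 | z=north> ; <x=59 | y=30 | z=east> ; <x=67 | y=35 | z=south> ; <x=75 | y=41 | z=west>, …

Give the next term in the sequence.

X: +8 each step, so 43, 51, 59, 67, 75 → 83.
Y: differences are 3, 4, 5, … (increasing by 1 each time); 23, 26, 30, 35, 41 → 48.
Z — repeats west → north → east → south: west, north, east, south, west → north.
Combining the parts gives <x=83 | y=48 | z=north>.

<x=83 | y=48 | z=north>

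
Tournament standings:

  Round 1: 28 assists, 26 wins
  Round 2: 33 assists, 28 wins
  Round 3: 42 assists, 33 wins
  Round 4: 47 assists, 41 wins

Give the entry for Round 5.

56 assists, 52 wins

Assists goes 28, 33, 42, 47 → 56 (alternating steps +5, +9, +5, +9, …).
For the wins, differences are 2, 5, 8, … (increasing by 3 each time): 26, 28, 33, 41 → 52.
Putting it together: 56 assists, 52 wins.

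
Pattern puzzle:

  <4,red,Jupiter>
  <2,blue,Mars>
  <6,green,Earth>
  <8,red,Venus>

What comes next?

First component: 4, 2, 6, 8 → 14 (each term is the sum of the two before it).
Colour: repeats red → blue → green; red, blue, green, red → blue.
Planet — runs backward through the planets Mercury→Neptune: Jupiter, Mars, Earth, Venus → Mercury.
Putting it together: <14,blue,Mercury>.

<14,blue,Mercury>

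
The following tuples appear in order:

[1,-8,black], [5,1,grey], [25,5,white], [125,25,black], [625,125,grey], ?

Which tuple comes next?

[3125,625,white]

First coordinate: ×5 each step; 1, 5, 25, 125, 625 → 3125.
Second coordinate: always the previous value of the first coordinate, so -8, 1, 5, 25, 125 → 625.
Shade: black, grey, white, black, grey → white (repeats black → grey → white).
Putting it together: [3125,625,white].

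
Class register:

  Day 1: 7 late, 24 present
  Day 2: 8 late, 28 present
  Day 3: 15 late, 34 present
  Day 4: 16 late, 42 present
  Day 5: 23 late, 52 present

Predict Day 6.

Late: alternating steps +1, +7, +1, +7, …, so 7, 8, 15, 16, 23 → 24.
Present: 24, 28, 34, 42, 52 → 64 (differences are 4, 6, 8, … (increasing by 2 each time)).
Combining the parts gives 24 late, 64 present.

24 late, 64 present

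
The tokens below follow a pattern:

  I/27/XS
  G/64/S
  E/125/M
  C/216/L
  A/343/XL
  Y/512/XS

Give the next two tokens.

Letter goes I, G, E, C, A, Y → W → U (letters move back 2 places in the alphabet, wrapping A→Z).
Second component — perfect cubes: 3³, 4³, 5³, …: 27, 64, 125, 216, 343, 512 → 729 → 1000.
Size: repeats XS → S → M → L → XL; XS, S, M, L, XL, XS → S → M.
So the next two tokens are W/729/S and U/1000/M.

W/729/S, U/1000/M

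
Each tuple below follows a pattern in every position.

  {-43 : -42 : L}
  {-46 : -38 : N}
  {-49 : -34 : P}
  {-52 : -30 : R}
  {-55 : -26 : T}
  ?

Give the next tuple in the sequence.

For the first value, −3 each step: -43, -46, -49, -52, -55 → -58.
Second value: +4 each step; -42, -38, -34, -30, -26 → -22.
For the letter, letters move forward 2 places in the alphabet: L, N, P, R, T → V.
Putting it together: {-58 : -22 : V}.

{-58 : -22 : V}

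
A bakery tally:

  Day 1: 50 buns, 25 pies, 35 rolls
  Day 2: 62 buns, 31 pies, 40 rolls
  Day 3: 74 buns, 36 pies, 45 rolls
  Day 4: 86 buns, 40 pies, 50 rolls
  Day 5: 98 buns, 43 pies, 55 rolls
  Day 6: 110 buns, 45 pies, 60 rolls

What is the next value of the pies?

Buns — +12 each step: 50, 62, 74, 86, 98, 110 → 122.
Pies: differences are 6, 5, 4, … (decreasing by 1 each time), so 25, 31, 36, 40, 43, 45 → 46.
For the rolls, +5 each step: 35, 40, 45, 50, 55, 60 → 65.

46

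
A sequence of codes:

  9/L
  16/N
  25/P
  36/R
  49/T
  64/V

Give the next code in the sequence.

First component goes 9, 16, 25, 36, 49, 64 → 81 (perfect squares: 3², 4², 5², …).
Letter: letters move forward 2 places in the alphabet, so L, N, P, R, T, V → X.
So the next code is 81/X.

81/X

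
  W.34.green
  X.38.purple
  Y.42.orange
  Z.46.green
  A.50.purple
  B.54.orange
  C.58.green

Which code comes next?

Letter — letters move forward 1 place in the alphabet, wrapping Z→A: W, X, Y, Z, A, B, C → D.
Second component goes 34, 38, 42, 46, 50, 54, 58 → 62 (+4 each step).
Colour: repeats green → purple → orange, so green, purple, orange, green, purple, orange, green → purple.
Combining the parts gives D.62.purple.

D.62.purple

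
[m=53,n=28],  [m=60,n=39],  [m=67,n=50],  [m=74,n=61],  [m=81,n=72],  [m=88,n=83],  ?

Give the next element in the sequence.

For the m, +7 each step: 53, 60, 67, 74, 81, 88 → 95.
N: +11 each step, so 28, 39, 50, 61, 72, 83 → 94.
Combining the parts gives [m=95,n=94].

[m=95,n=94]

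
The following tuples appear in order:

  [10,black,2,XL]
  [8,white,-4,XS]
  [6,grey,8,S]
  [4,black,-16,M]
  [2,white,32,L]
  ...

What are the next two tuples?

[0,grey,-64,XL], [-2,black,128,XS]

First part: 10, 8, 6, 4, 2 → 0 → -2 (−2 each step).
Shade: black, white, grey, black, white → grey → black (repeats black → white → grey).
Third part: ×(-2) each step; 2, -4, 8, -16, 32 → -64 → 128.
Size: XL, XS, S, M, L → XL → XS (runs through clothing sizes XS→XL).
Putting the parts together: [0,grey,-64,XL] and then [-2,black,128,XS].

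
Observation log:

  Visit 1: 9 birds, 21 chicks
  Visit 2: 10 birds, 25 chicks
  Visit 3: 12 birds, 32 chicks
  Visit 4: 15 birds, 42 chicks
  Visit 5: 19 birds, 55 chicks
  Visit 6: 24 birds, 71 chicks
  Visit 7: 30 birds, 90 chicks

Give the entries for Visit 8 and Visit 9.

37 birds, 112 chicks; 45 birds, 137 chicks

Birds: differences are 1, 2, 3, … (increasing by 1 each time), so 9, 10, 12, 15, 19, 24, 30 → 37 → 45.
Chicks: 21, 25, 32, 42, 55, 71, 90 → 112 → 137 (differences are 4, 7, 10, … (increasing by 3 each time)).
So the next two lines are 37 birds, 112 chicks and 45 birds, 137 chicks.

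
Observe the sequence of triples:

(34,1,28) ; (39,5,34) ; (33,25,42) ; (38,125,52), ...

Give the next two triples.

(32,625,64), (37,3125,78)

First entry — alternating steps +5, −6, +5, −6, …: 34, 39, 33, 38 → 32 → 37.
For the second entry, ×5 each step: 1, 5, 25, 125 → 625 → 3125.
Third entry: differences are 6, 8, 10, … (increasing by 2 each time), so 28, 34, 42, 52 → 64 → 78.
Putting the parts together: (32,625,64) and then (37,3125,78).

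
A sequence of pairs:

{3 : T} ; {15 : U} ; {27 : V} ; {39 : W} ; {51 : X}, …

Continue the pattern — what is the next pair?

{63 : Y}

First coordinate — +12 each step: 3, 15, 27, 39, 51 → 63.
Letter: letters move forward 1 place in the alphabet, so T, U, V, W, X → Y.
Putting it together: {63 : Y}.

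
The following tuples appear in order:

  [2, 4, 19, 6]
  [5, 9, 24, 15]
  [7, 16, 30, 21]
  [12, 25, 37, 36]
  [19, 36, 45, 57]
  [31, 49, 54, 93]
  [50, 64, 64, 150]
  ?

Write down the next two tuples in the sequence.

[81, 81, 75, 243], [131, 100, 87, 393]

First part — each term is the sum of the two before it: 2, 5, 7, 12, 19, 31, 50 → 81 → 131.
For the second part, perfect squares: 2², 3², 4², …: 4, 9, 16, 25, 36, 49, 64 → 81 → 100.
Third part: differences are 5, 6, 7, … (increasing by 1 each time), so 19, 24, 30, 37, 45, 54, 64 → 75 → 87.
Fourth part — always 3 × the first part: 6, 15, 21, 36, 57, 93, 150 → 243 → 393.
So the next two tuples are [81, 81, 75, 243] and [131, 100, 87, 393].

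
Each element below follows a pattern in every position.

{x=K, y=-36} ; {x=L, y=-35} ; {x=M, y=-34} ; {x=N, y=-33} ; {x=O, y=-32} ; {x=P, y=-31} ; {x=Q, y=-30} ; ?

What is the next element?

X: K, L, M, N, O, P, Q → R (letters move forward 1 place in the alphabet).
Y goes -36, -35, -34, -33, -32, -31, -30 → -29 (+1 each step).
Putting it together: {x=R, y=-29}.

{x=R, y=-29}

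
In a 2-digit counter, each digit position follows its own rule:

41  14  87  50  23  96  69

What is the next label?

32

First digit: −3 each step, mod 10, so 4, 1, 8, 5, 2, 9, 6 → 3.
Second digit goes 1, 4, 7, 0, 3, 6, 9 → 2 (+3 each step, mod 10).
So the next label is 32.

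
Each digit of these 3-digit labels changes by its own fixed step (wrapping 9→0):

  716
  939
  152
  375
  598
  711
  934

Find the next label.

First digit: +2 each step, mod 10; 7, 9, 1, 3, 5, 7, 9 → 1.
Second digit — +2 each step, mod 10: 1, 3, 5, 7, 9, 1, 3 → 5.
Third digit goes 6, 9, 2, 5, 8, 1, 4 → 7 (+3 each step, mod 10).
Putting it together: 157.

157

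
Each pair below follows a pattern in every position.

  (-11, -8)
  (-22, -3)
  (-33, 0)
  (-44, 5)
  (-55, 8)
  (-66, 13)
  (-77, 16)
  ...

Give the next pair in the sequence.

First part: −11 each step, so -11, -22, -33, -44, -55, -66, -77 → -88.
Second part — alternating steps +5, +3, +5, +3, …: -8, -3, 0, 5, 8, 13, 16 → 21.
Putting it together: (-88, 21).

(-88, 21)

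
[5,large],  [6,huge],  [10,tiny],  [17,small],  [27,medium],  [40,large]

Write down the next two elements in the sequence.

For the first coordinate, differences are 1, 4, 7, … (increasing by 3 each time): 5, 6, 10, 17, 27, 40 → 56 → 75.
Size: repeats large → huge → tiny → small → medium, so large, huge, tiny, small, medium, large → huge → tiny.
So the next two elements are [56,huge] and [75,tiny].

[56,huge], [75,tiny]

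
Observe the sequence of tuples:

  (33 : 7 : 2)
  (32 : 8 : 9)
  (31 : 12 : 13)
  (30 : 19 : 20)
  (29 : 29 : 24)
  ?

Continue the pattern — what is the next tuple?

For the first value, −1 each step: 33, 32, 31, 30, 29 → 28.
Second value: differences are 1, 4, 7, … (increasing by 3 each time); 7, 8, 12, 19, 29 → 42.
Third value: 2, 9, 13, 20, 24 → 31 (alternating steps +7, +4, +7, +4, …).
Putting it together: (28 : 42 : 31).

(28 : 42 : 31)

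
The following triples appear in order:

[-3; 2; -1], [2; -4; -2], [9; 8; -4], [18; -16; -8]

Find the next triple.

[29; 32; -16]

First coordinate — differences are 5, 7, 9, … (increasing by 2 each time): -3, 2, 9, 18 → 29.
Second coordinate — ×(-2) each step: 2, -4, 8, -16 → 32.
Third coordinate — ×2 each step: -1, -2, -4, -8 → -16.
Putting it together: [29; 32; -16].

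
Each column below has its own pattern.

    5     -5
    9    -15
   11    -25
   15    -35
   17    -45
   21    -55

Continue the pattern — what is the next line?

First component goes 5, 9, 11, 15, 17, 21 → 23 (alternating steps +4, +2, +4, +2, …).
Second component — −10 each step: -5, -15, -25, -35, -45, -55 → -65.
So the next line is 23  -65.

23  -65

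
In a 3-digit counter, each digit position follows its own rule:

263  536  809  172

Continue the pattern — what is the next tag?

First digit — +3 each step, mod 10: 2, 5, 8, 1 → 4.
Second digit: −3 each step, mod 10, so 6, 3, 0, 7 → 4.
Third digit: 3, 6, 9, 2 → 5 (+3 each step, mod 10).
So the next tag is 445.

445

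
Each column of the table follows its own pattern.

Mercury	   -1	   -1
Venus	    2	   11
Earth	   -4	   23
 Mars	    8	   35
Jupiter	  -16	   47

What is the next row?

Planet — runs through the planets Mercury→Neptune: Mercury, Venus, Earth, Mars, Jupiter → Saturn.
Second component goes -1, 2, -4, 8, -16 → 32 (×(-2) each step).
Third component — +12 each step: -1, 11, 23, 35, 47 → 59.
Combining the parts gives Saturn  32  59.

Saturn  32  59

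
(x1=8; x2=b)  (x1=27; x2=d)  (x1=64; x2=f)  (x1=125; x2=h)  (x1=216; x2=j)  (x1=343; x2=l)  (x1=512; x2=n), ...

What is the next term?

X1 goes 8, 27, 64, 125, 216, 343, 512 → 729 (perfect cubes: 2³, 3³, 4³, …).
X2: letters move forward 2 places in the alphabet; b, d, f, h, j, l, n → p.
Combining the parts gives (x1=729; x2=p).

(x1=729; x2=p)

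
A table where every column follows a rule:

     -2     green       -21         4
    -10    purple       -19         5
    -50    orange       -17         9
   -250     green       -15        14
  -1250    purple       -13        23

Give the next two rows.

-6250  orange  -11  37; -31250  green  -9  60

First component: -2, -10, -50, -250, -1250 → -6250 → -31250 (×5 each step).
Colour: repeats green → purple → orange, so green, purple, orange, green, purple → orange → green.
Third component: +2 each step, so -21, -19, -17, -15, -13 → -11 → -9.
Fourth component goes 4, 5, 9, 14, 23 → 37 → 60 (each term is the sum of the two before it).
So the next two rows are -6250  orange  -11  37 and -31250  green  -9  60.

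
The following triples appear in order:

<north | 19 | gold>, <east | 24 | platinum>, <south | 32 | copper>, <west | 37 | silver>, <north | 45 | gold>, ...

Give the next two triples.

Direction — repeats north → east → south → west: north, east, south, west, north → east → south.
For the second component, alternating steps +5, +8, +5, +8, …: 19, 24, 32, 37, 45 → 50 → 58.
Metal: repeats gold → platinum → copper → silver; gold, platinum, copper, silver, gold → platinum → copper.
Putting the parts together: <east | 50 | platinum> and then <south | 58 | copper>.

<east | 50 | platinum>, <south | 58 | copper>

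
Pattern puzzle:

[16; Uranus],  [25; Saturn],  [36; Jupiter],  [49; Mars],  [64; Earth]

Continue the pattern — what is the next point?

[81; Venus]

First part: 16, 25, 36, 49, 64 → 81 (perfect squares: 4², 5², 6², …).
Planet: runs backward through the planets Mercury→Neptune; Uranus, Saturn, Jupiter, Mars, Earth → Venus.
Putting it together: [81; Venus].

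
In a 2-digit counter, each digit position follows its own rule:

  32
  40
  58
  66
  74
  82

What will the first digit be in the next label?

9

First digit: +1 each step, mod 10; 3, 4, 5, 6, 7, 8 → 9.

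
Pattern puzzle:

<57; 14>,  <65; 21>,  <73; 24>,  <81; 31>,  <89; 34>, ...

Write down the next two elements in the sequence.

For the first value, +8 each step: 57, 65, 73, 81, 89 → 97 → 105.
Second value: 14, 21, 24, 31, 34 → 41 → 44 (alternating steps +7, +3, +7, +3, …).
So the next two elements are <97; 41> and <105; 44>.

<97; 41>, <105; 44>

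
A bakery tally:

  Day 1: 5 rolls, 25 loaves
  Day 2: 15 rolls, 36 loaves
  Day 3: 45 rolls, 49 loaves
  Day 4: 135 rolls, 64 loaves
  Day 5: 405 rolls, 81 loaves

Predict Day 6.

1215 rolls, 100 loaves

Rolls — ×3 each step: 5, 15, 45, 135, 405 → 1215.
For the loaves, perfect squares: 5², 6², 7², …: 25, 36, 49, 64, 81 → 100.
So the next record is 1215 rolls, 100 loaves.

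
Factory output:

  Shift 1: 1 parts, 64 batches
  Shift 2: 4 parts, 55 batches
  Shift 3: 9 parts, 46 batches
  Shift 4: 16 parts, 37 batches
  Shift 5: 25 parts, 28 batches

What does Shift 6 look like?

Parts: perfect squares: 1², 2², 3², …, so 1, 4, 9, 16, 25 → 36.
Batches: 64, 55, 46, 37, 28 → 19 (−9 each step).
Putting it together: 36 parts, 19 batches.

36 parts, 19 batches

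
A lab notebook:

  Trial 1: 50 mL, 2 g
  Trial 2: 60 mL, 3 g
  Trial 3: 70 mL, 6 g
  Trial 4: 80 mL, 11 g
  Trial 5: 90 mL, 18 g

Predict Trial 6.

ML: +10 each step, so 50, 60, 70, 80, 90 → 100.
G: differences are 1, 3, 5, … (increasing by 2 each time), so 2, 3, 6, 11, 18 → 27.
Combining the parts gives 100 mL, 27 g.

100 mL, 27 g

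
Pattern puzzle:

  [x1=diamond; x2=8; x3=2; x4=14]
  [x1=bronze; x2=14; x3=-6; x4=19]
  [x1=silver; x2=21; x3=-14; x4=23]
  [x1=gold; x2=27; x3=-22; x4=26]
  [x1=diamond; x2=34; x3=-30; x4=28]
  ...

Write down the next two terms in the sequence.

X1: repeats diamond → bronze → silver → gold, so diamond, bronze, silver, gold, diamond → bronze → silver.
X2 — alternating steps +6, +7, +6, +7, …: 8, 14, 21, 27, 34 → 40 → 47.
X3: 2, -6, -14, -22, -30 → -38 → -46 (−8 each step).
X4: differences are 5, 4, 3, … (decreasing by 1 each time), so 14, 19, 23, 26, 28 → 29 → 29.
So the next two terms are [x1=bronze; x2=40; x3=-38; x4=29] and [x1=silver; x2=47; x3=-46; x4=29].

[x1=bronze; x2=40; x3=-38; x4=29], [x1=silver; x2=47; x3=-46; x4=29]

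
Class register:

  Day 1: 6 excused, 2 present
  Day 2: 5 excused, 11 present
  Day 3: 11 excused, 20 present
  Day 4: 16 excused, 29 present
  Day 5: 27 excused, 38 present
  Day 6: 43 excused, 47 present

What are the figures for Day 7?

70 excused, 56 present

Excused: each term is the sum of the two before it; 6, 5, 11, 16, 27, 43 → 70.
Present goes 2, 11, 20, 29, 38, 47 → 56 (+9 each step).
Combining the parts gives 70 excused, 56 present.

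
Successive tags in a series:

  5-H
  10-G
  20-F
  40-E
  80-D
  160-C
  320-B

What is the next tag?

First component: ×2 each step, so 5, 10, 20, 40, 80, 160, 320 → 640.
For the letter, letters move back 1 place in the alphabet: H, G, F, E, D, C, B → A.
Combining the parts gives 640-A.

640-A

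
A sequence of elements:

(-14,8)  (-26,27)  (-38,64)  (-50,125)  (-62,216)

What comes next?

First coordinate: −12 each step, so -14, -26, -38, -50, -62 → -74.
Second coordinate: 8, 27, 64, 125, 216 → 343 (perfect cubes: 2³, 3³, 4³, …).
Combining the parts gives (-74,343).

(-74,343)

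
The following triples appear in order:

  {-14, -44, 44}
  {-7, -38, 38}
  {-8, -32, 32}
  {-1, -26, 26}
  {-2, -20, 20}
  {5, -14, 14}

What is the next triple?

{4, -8, 8}

First coordinate: alternating steps +7, −1, +7, −1, …; -14, -7, -8, -1, -2, 5 → 4.
Second coordinate: +6 each step; -44, -38, -32, -26, -20, -14 → -8.
Third coordinate goes 44, 38, 32, 26, 20, 14 → 8 (always the negative of the second coordinate).
So the next triple is {4, -8, 8}.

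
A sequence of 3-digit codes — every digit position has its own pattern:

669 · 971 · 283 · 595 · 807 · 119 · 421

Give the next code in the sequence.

For the first digit, +3 each step, mod 10: 6, 9, 2, 5, 8, 1, 4 → 7.
Second digit: +1 each step, mod 10; 6, 7, 8, 9, 0, 1, 2 → 3.
Third digit goes 9, 1, 3, 5, 7, 9, 1 → 3 (+2 each step, mod 10).
So the next code is 733.

733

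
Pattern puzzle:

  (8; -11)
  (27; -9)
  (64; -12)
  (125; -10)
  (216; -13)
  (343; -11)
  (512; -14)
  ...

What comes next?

For the first part, perfect cubes: 2³, 3³, 4³, …: 8, 27, 64, 125, 216, 343, 512 → 729.
Second part goes -11, -9, -12, -10, -13, -11, -14 → -12 (alternating steps +2, −3, +2, −3, …).
Combining the parts gives (729; -12).

(729; -12)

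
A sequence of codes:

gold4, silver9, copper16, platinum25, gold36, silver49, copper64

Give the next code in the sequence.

Metal goes gold, silver, copper, platinum, gold, silver, copper → platinum (repeats gold → silver → copper → platinum).
Second component: 4, 9, 16, 25, 36, 49, 64 → 81 (perfect squares: 2², 3², 4², …).
Combining the parts gives platinum81.

platinum81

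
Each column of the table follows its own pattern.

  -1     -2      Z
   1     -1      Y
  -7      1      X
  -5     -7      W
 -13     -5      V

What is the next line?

-11  -13  U

For the first component, alternating steps +2, −8, +2, −8, …: -1, 1, -7, -5, -13 → -11.
For the second component, always the previous value of the first component: -2, -1, 1, -7, -5 → -13.
For the letter, letters move back 1 place in the alphabet: Z, Y, X, W, V → U.
So the next line is -11  -13  U.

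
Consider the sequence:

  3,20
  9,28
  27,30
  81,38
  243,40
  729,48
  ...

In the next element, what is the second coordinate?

50

Second coordinate goes 20, 28, 30, 38, 40, 48 → 50 (alternating steps +8, +2, +8, +2, …).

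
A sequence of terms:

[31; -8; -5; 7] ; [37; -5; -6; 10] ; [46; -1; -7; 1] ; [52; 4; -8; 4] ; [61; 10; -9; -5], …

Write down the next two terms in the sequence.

[67; 17; -10; -2], [76; 25; -11; -11]

First value: alternating steps +6, +9, +6, +9, …; 31, 37, 46, 52, 61 → 67 → 76.
For the second value, differences are 3, 4, 5, … (increasing by 1 each time): -8, -5, -1, 4, 10 → 17 → 25.
Third value: -5, -6, -7, -8, -9 → -10 → -11 (−1 each step).
Fourth value — alternating steps +3, −9, +3, −9, …: 7, 10, 1, 4, -5 → -2 → -11.
So the next two terms are [67; 17; -10; -2] and [76; 25; -11; -11].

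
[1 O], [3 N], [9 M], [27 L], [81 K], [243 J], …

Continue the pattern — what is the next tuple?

[729 I]

First part: 1, 3, 9, 27, 81, 243 → 729 (×3 each step).
Letter: O, N, M, L, K, J → I (letters move back 1 place in the alphabet).
Putting it together: [729 I].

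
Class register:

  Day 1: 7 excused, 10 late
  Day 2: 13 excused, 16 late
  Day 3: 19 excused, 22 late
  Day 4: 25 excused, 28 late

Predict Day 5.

Excused: +6 each step; 7, 13, 19, 25 → 31.
Late: always 3 more than the excused, so 10, 16, 22, 28 → 34.
Putting it together: 31 excused, 34 late.

31 excused, 34 late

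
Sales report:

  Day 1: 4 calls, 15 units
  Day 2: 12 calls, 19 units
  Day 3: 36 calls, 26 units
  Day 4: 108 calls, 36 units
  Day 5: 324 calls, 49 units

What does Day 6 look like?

972 calls, 65 units

For the calls, ×3 each step: 4, 12, 36, 108, 324 → 972.
Units: 15, 19, 26, 36, 49 → 65 (differences are 4, 7, 10, … (increasing by 3 each time)).
So the next record is 972 calls, 65 units.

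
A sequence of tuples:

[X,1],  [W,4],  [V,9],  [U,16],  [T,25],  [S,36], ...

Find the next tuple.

Letter: letters move back 1 place in the alphabet, so X, W, V, U, T, S → R.
Second component: perfect squares: 1², 2², 3², …, so 1, 4, 9, 16, 25, 36 → 49.
Putting it together: [R,49].

[R,49]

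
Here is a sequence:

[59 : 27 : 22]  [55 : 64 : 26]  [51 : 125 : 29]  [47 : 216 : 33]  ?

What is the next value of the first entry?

First entry: −4 each step, so 59, 55, 51, 47 → 43.
Second entry: perfect cubes: 3³, 4³, 5³, …, so 27, 64, 125, 216 → 343.
Third entry — alternating steps +4, +3, +4, +3, …: 22, 26, 29, 33 → 36.

43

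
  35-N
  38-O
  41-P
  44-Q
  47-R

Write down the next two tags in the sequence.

First component: +3 each step; 35, 38, 41, 44, 47 → 50 → 53.
Letter: letters move forward 1 place in the alphabet; N, O, P, Q, R → S → T.
Putting the parts together: 50-S and then 53-T.

50-S, 53-T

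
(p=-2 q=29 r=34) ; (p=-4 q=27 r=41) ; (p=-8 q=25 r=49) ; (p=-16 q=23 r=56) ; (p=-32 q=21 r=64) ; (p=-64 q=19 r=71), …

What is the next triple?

(p=-128 q=17 r=79)

For the p, ×2 each step: -2, -4, -8, -16, -32, -64 → -128.
Q: −2 each step, so 29, 27, 25, 23, 21, 19 → 17.
R: alternating steps +7, +8, +7, +8, …, so 34, 41, 49, 56, 64, 71 → 79.
So the next triple is (p=-128 q=17 r=79).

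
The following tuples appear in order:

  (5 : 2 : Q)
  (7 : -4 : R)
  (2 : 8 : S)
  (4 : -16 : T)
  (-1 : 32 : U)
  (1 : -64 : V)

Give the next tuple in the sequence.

First value: alternating steps +2, −5, +2, −5, …; 5, 7, 2, 4, -1, 1 → -4.
For the second value, ×(-2) each step: 2, -4, 8, -16, 32, -64 → 128.
Letter goes Q, R, S, T, U, V → W (letters move forward 1 place in the alphabet).
So the next tuple is (-4 : 128 : W).

(-4 : 128 : W)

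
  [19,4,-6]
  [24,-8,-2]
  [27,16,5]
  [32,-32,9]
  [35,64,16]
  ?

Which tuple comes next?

[40,-128,20]

First value: 19, 24, 27, 32, 35 → 40 (alternating steps +5, +3, +5, +3, …).
Second value: ×(-2) each step; 4, -8, 16, -32, 64 → -128.
Third value: alternating steps +4, +7, +4, +7, …; -6, -2, 5, 9, 16 → 20.
So the next tuple is [40,-128,20].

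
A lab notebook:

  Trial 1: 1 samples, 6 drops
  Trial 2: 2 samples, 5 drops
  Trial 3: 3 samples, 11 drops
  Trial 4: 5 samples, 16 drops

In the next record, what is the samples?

8

Samples: each term is the sum of the two before it, so 1, 2, 3, 5 → 8.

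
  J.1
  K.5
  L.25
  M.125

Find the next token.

Letter — letters move forward 1 place in the alphabet: J, K, L, M → N.
Second component goes 1, 5, 25, 125 → 625 (×5 each step).
Combining the parts gives N.625.

N.625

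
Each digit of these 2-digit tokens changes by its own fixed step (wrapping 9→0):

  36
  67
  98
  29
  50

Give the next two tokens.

For the first digit, +3 each step, mod 10: 3, 6, 9, 2, 5 → 8 → 1.
Second digit: +1 each step, mod 10, so 6, 7, 8, 9, 0 → 1 → 2.
So the next two tokens are 81 and 12.

81 then 12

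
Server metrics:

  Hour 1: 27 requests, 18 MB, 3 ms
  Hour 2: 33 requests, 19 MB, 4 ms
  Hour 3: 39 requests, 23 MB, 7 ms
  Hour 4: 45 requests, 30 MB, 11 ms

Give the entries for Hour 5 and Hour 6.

Requests: 27, 33, 39, 45 → 51 → 57 (+6 each step).
MB: 18, 19, 23, 30 → 40 → 53 (differences are 1, 4, 7, … (increasing by 3 each time)).
Ms: each term is the sum of the two before it; 3, 4, 7, 11 → 18 → 29.
So the next two rows are 51 requests, 40 MB, 18 ms and 57 requests, 53 MB, 29 ms.

51 requests, 40 MB, 18 ms; 57 requests, 53 MB, 29 ms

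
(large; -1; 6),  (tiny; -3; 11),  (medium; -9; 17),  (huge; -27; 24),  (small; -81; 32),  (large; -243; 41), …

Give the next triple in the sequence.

(tiny; -729; 51)

For the size, repeats large → tiny → medium → huge → small: large, tiny, medium, huge, small, large → tiny.
Second coordinate: ×3 each step, so -1, -3, -9, -27, -81, -243 → -729.
For the third coordinate, differences are 5, 6, 7, … (increasing by 1 each time): 6, 11, 17, 24, 32, 41 → 51.
So the next triple is (tiny; -729; 51).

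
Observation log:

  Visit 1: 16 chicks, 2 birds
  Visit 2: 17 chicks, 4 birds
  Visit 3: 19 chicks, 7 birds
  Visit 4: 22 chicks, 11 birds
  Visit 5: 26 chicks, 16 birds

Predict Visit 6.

Chicks: differences are 1, 2, 3, … (increasing by 1 each time); 16, 17, 19, 22, 26 → 31.
Birds: differences are 2, 3, 4, … (increasing by 1 each time); 2, 4, 7, 11, 16 → 22.
Putting it together: 31 chicks, 22 birds.

31 chicks, 22 birds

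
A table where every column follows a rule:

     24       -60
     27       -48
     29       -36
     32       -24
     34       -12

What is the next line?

First component: alternating steps +3, +2, +3, +2, …, so 24, 27, 29, 32, 34 → 37.
Second component: +12 each step, so -60, -48, -36, -24, -12 → 0.
Putting it together: 37  0.

37  0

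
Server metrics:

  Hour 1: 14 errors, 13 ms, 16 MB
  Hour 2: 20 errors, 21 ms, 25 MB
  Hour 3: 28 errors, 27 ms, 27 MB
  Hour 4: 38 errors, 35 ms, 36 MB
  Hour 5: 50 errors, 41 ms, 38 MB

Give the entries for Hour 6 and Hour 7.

64 errors, 49 ms, 47 MB; 80 errors, 55 ms, 49 MB

For the errors, differences are 6, 8, 10, … (increasing by 2 each time): 14, 20, 28, 38, 50 → 64 → 80.
Ms: 13, 21, 27, 35, 41 → 49 → 55 (alternating steps +8, +6, +8, +6, …).
MB: 16, 25, 27, 36, 38 → 47 → 49 (alternating steps +9, +2, +9, +2, …).
Putting the parts together: 64 errors, 49 ms, 47 MB and then 80 errors, 55 ms, 49 MB.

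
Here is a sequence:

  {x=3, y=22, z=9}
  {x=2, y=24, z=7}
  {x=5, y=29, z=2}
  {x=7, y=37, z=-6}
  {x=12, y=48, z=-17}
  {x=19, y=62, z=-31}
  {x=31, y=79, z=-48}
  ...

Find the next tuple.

For the x, each term is the sum of the two before it: 3, 2, 5, 7, 12, 19, 31 → 50.
Y: differences are 2, 5, 8, … (increasing by 3 each time), so 22, 24, 29, 37, 48, 62, 79 → 99.
Z goes 9, 7, 2, -6, -17, -31, -48 → -68 (together with the y always sums to 31).
Putting it together: {x=50, y=99, z=-68}.

{x=50, y=99, z=-68}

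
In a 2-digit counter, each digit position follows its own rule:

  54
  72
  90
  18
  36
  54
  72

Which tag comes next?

90

First digit: 5, 7, 9, 1, 3, 5, 7 → 9 (+2 each step, mod 10).
Second digit: −2 each step, mod 10; 4, 2, 0, 8, 6, 4, 2 → 0.
Combining the parts gives 90.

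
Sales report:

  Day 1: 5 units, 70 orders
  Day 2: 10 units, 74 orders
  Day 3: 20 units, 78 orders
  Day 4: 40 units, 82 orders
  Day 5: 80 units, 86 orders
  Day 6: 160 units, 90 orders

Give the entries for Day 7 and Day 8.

320 units, 94 orders; 640 units, 98 orders

Units: 5, 10, 20, 40, 80, 160 → 320 → 640 (×2 each step).
For the orders, +4 each step: 70, 74, 78, 82, 86, 90 → 94 → 98.
So the next two lines are 320 units, 94 orders and 640 units, 98 orders.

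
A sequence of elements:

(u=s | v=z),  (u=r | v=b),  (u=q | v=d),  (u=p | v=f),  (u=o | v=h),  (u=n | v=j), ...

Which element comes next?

U — letters move back 1 place in the alphabet: s, r, q, p, o, n → m.
V: letters move forward 2 places in the alphabet, wrapping Z→A, so z, b, d, f, h, j → l.
So the next element is (u=m | v=l).

(u=m | v=l)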